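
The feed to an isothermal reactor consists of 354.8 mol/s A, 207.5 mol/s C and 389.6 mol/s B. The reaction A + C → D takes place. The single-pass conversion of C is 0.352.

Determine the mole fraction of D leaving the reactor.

0.0831

C reacted = 0.352 × 207.5 = 73.04 mol/s; ν_C = −1, so ξ = 73.04/1 = 73.04 mol/s.
Outlet amounts (n = n₀ + ν ξ):
  A: 354.8 − 1(73.04) = 281.8
  C: 207.5 − 1(73.04) = 134.5
  D: 0 + 1(73.04) = 73.04
  B: 389.6 (inert)
Total out = 878.9 mol/s; y_D = 73.04 / 878.9 = 0.08311.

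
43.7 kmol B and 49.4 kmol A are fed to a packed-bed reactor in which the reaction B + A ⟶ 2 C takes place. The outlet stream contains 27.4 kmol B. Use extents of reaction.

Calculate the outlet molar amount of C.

32.6 kmol

For B: n = n₀ − 1ξ → 27.4 = 43.7 − 1ξ, giving ξ = 16.3 kmol.
Outlet amounts (n = n₀ + ν ξ):
  B: 43.7 − 1(16.3) = 27.4
  A: 49.4 − 1(16.3) = 33.1
  C: 0 + 2(16.3) = 32.6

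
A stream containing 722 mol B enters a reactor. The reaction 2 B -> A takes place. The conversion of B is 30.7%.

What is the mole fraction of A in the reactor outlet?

B reacted = 0.307 × 722 = 221.7 mol; ν_B = −2, so ξ = 221.7/2 = 110.8 mol.
Outlet amounts (n = n₀ + ν ξ):
  B: 722 − 2(110.8) = 500.3
  A: 0 + 1(110.8) = 110.8
Total out = 611.2 mol; y_A = 110.8 / 611.2 = 0.1813.

0.181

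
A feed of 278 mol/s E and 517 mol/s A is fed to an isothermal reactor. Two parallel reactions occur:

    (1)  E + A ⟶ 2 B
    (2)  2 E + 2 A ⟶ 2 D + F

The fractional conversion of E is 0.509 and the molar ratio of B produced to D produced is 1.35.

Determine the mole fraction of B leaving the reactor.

0.152

Conversion of E: E consumed = 0.509 × 278 = 141.5 mol/s = 1ξ₁ + 2ξ₂.
Selectivity: 2ξ₁ / (2ξ₂) = 1.35 → ξ₁ = 1.35 ξ₂.
Substitute: (1·1.35 + 2) ξ₂ = 141.5 → ξ₂ = 42.24 mol/s, ξ₁ = 57.02 mol/s.
Outlet amounts (n = n₀ + Σ ν·ξ):
  E: 278 − 1(57.02) − 2(42.24) = 136.5
  A: 517 − 1(57.02) − 2(42.24) = 375.5
  B: 0 + 2(57.02) = 114
  D: 0 + 2(42.24) = 84.48
  F: 0 + 1(42.24) = 42.24
Total out = 752.8 mol/s; y_B = 114 / 752.8 = 0.1515.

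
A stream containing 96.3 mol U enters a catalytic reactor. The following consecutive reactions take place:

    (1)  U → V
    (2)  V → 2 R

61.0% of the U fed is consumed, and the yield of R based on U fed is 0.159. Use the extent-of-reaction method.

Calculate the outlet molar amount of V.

51.1 mol

Conversion of U: U consumed = 1ξ₁ = 0.61 × 96.3 → ξ₁ = 58.74 mol.
Yield of R: 2ξ₂ / 96.3 = 0.159 → ξ₂ = 7.656 mol.
Outlet amounts (n = n₀ + Σ ν·ξ):
  U: 96.3 − 1(58.74) = 37.56
  V: 0 + 1(58.74) − 1(7.656) = 51.09
  R: 0 + 2(7.656) = 15.31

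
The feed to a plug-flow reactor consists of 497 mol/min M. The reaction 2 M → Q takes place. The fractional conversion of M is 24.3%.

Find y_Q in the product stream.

M reacted = 0.243 × 497 = 120.8 mol/min; ν_M = −2, so ξ = 120.8/2 = 60.39 mol/min.
Outlet amounts (n = n₀ + ν ξ):
  M: 497 − 2(60.39) = 376.2
  Q: 0 + 1(60.39) = 60.39
Total out = 436.6 mol/min; y_Q = 60.39 / 436.6 = 0.1383.

0.138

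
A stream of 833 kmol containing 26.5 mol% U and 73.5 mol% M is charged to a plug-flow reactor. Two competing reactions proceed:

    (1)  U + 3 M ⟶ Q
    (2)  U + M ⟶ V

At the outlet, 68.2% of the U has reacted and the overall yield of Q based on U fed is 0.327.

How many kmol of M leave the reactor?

Yield of Q: 1ξ₁ / 220.7 = 0.327 → ξ₁ = 72.18 kmol.
Conversion of U: 1ξ₁ + 1ξ₂ = 0.682 × 220.7 = 150.5 → ξ₂ = 78.36 kmol.
Outlet amounts (n = n₀ + Σ ν·ξ):
  U: 220.7 − 1(72.18) − 1(78.36) = 70.2
  M: 612.3 − 3(72.18) − 1(78.36) = 317.3
  Q: 0 + 1(72.18) = 72.18
  V: 0 + 1(78.36) = 78.36

317 kmol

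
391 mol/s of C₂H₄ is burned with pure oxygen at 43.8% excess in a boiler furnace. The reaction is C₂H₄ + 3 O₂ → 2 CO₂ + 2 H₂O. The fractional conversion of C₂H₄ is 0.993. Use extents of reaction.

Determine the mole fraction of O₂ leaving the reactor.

Stoichiometric O₂ = 3 × 391 = 1173 mol/s; O₂ fed = 1173 × 1.438 = 1687 mol/s.
Fuel reacted = 0.993 × 391 → ξ = 388.3 mol/s.
Outlet (n = n₀ + ν ξ):
  C₂H₄: 391 − 1(388.3) = 2.737
  O₂: 1687 − 3(388.3) = 522
  CO₂: 0 + 2(388.3) = 776.5
  H₂O: 0 + 2(388.3) = 776.5
Total out = 2078 mol/s; y_O₂ = 522 / 2078 = 0.2512.

0.251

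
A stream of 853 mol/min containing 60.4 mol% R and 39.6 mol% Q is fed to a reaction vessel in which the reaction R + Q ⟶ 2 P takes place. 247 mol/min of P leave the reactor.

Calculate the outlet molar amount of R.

For P: n = n₀ + 2ξ → 247 = 0 + 2ξ, giving ξ = 123.5 mol/min.
Outlet amounts (n = n₀ + ν ξ):
  R: 515.2 − 1(123.5) = 391.7
  Q: 337.8 − 1(123.5) = 214.3
  P: 0 + 2(123.5) = 247

392 mol/min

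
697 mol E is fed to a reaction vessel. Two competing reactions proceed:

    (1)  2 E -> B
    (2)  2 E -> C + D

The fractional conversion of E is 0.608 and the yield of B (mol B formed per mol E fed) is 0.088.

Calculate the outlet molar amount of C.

Yield of B: 1ξ₁ / 697 = 0.088 → ξ₁ = 61.34 mol.
Conversion of E: 2ξ₁ + 2ξ₂ = 0.608 × 697 = 423.8 → ξ₂ = 150.6 mol.
Outlet amounts (n = n₀ + Σ ν·ξ):
  E: 697 − 2(61.34) − 2(150.6) = 273.2
  B: 0 + 1(61.34) = 61.34
  C: 0 + 1(150.6) = 150.6
  D: 0 + 1(150.6) = 150.6

151 mol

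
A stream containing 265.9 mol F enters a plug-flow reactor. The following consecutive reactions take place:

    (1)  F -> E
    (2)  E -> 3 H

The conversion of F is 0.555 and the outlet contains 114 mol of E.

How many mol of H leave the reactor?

Conversion of F: F consumed = 1ξ₁ = 0.555 × 265.9 → ξ₁ = 147.6 mol.
E balance: n_E = 0 + 1ξ₁ − 1ξ₂ = 114 → ξ₂ = (1·147.6 − 114)/1 = 33.57 mol.
Outlet amounts (n = n₀ + Σ ν·ξ):
  F: 265.9 − 1(147.6) = 118.3
  E: 0 + 1(147.6) − 1(33.57) = 114
  H: 0 + 3(33.57) = 100.7

101 mol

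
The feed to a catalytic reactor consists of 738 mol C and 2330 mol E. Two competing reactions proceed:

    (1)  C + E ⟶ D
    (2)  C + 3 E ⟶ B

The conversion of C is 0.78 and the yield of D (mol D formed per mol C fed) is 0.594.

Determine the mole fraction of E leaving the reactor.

Yield of D: 1ξ₁ / 738 = 0.594 → ξ₁ = 438.4 mol.
Conversion of C: 1ξ₁ + 1ξ₂ = 0.78 × 738 = 575.6 → ξ₂ = 137.3 mol.
Outlet amounts (n = n₀ + Σ ν·ξ):
  C: 738 − 1(438.4) − 1(137.3) = 162.4
  E: 2330 − 1(438.4) − 3(137.3) = 1480
  D: 0 + 1(438.4) = 438.4
  B: 0 + 1(137.3) = 137.3
Total out = 2218 mol; y_E = 1480 / 2218 = 0.6672.

0.667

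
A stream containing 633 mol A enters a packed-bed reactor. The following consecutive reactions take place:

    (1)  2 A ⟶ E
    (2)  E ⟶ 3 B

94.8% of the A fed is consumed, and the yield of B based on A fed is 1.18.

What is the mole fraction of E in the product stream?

Conversion of A: A consumed = 2ξ₁ = 0.948 × 633 → ξ₁ = 300 mol.
Yield of B: 3ξ₂ / 633 = 1.18 → ξ₂ = 249 mol.
Outlet amounts (n = n₀ + Σ ν·ξ):
  A: 633 − 2(300) = 32.92
  E: 0 + 1(300) − 1(249) = 51.06
  B: 0 + 3(249) = 746.9
Total out = 830.9 mol; y_E = 51.06 / 830.9 = 0.06145.

0.0615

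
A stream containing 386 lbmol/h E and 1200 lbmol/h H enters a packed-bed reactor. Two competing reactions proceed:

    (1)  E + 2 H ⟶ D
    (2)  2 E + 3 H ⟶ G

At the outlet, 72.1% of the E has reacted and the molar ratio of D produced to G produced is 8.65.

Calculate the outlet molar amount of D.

Conversion of E: E consumed = 0.721 × 386 = 278.3 lbmol/h = 1ξ₁ + 2ξ₂.
Selectivity: 1ξ₁ / (1ξ₂) = 8.65 → ξ₁ = 8.65 ξ₂.
Substitute: (1·8.65 + 2) ξ₂ = 278.3 → ξ₂ = 26.13 lbmol/h, ξ₁ = 226 lbmol/h.
Outlet amounts (n = n₀ + Σ ν·ξ):
  E: 386 − 1(226) − 2(26.13) = 107.7
  H: 1200 − 2(226) − 3(26.13) = 669.5
  D: 0 + 1(226) = 226
  G: 0 + 1(26.13) = 26.13

226 lbmol/h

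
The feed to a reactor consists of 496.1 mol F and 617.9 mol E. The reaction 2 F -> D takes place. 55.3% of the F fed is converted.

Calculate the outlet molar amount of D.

F reacted = 0.553 × 496.1 = 274.3 mol; ν_F = −2, so ξ = 274.3/2 = 137.2 mol.
Outlet amounts (n = n₀ + ν ξ):
  F: 496.1 − 2(137.2) = 221.8
  D: 0 + 1(137.2) = 137.2
  E: 617.9 (inert)

137 mol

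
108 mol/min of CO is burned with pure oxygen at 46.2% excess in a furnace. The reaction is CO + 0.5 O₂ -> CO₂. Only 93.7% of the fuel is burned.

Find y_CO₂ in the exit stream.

0.742

Stoichiometric O₂ = 0.5 × 108 = 54 mol/min; O₂ fed = 54 × 1.462 = 78.95 mol/min.
Fuel reacted = 0.937 × 108 → ξ = 101.2 mol/min.
Outlet (n = n₀ + ν ξ):
  CO: 108 − 1(101.2) = 6.804
  O₂: 78.95 − 0.5(101.2) = 28.35
  CO₂: 0 + 1(101.2) = 101.2
Total out = 136.3 mol/min; y_CO₂ = 101.2 / 136.3 = 0.7422.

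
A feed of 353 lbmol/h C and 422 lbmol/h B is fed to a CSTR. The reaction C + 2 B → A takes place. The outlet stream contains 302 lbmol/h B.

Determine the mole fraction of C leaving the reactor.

For B: n = n₀ − 2ξ → 302 = 422 − 2ξ, giving ξ = 60 lbmol/h.
Outlet amounts (n = n₀ + ν ξ):
  C: 353 − 1(60) = 293
  B: 422 − 2(60) = 302
  A: 0 + 1(60) = 60
Total out = 655 lbmol/h; y_C = 293 / 655 = 0.4473.

0.447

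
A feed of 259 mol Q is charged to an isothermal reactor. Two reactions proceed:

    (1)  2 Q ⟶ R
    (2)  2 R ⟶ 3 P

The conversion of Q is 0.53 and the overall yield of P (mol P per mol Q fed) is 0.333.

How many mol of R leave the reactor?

Conversion of Q: Q consumed = 2ξ₁ = 0.53 × 259 → ξ₁ = 68.64 mol.
Yield of P: 3ξ₂ / 259 = 0.333 → ξ₂ = 28.75 mol.
Outlet amounts (n = n₀ + Σ ν·ξ):
  Q: 259 − 2(68.64) = 121.7
  R: 0 + 1(68.64) − 2(28.75) = 11.14
  P: 0 + 3(28.75) = 86.25

11.1 mol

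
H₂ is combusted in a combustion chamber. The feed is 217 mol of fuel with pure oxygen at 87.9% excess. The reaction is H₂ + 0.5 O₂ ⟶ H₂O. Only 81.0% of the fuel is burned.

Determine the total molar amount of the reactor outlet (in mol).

Stoichiometric O₂ = 0.5 × 217 = 108.5 mol; O₂ fed = 108.5 × 1.879 = 203.9 mol.
Fuel reacted = 0.81 × 217 → ξ = 175.8 mol.
Outlet (n = n₀ + ν ξ):
  H₂: 217 − 1(175.8) = 41.23
  O₂: 203.9 − 0.5(175.8) = 116
  H₂O: 0 + 1(175.8) = 175.8
Total out = 41.23 + 116 + 175.8 = 333 mol.

333 mol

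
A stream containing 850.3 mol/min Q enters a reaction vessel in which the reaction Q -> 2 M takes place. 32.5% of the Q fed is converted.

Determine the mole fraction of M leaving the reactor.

0.491

Q reacted = 0.325 × 850.3 = 276.3 mol/min; ν_Q = −1, so ξ = 276.3/1 = 276.3 mol/min.
Outlet amounts (n = n₀ + ν ξ):
  Q: 850.3 − 1(276.3) = 574
  M: 0 + 2(276.3) = 552.7
Total out = 1127 mol/min; y_M = 552.7 / 1127 = 0.4906.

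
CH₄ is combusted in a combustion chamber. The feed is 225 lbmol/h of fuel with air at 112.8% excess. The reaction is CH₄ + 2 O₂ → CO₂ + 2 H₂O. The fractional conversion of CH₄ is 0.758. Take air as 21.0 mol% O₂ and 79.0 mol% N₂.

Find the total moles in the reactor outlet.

Stoichiometric O₂ = 2 × 225 = 450 lbmol/h; O₂ fed = 450 × 2.128 = 957.6 lbmol/h.
N₂ fed = 957.6 × 79/21 = 3602 lbmol/h.
Fuel reacted = 0.758 × 225 → ξ = 170.6 lbmol/h.
Outlet (n = n₀ + ν ξ):
  CH₄: 225 − 1(170.6) = 54.45
  O₂: 957.6 − 2(170.6) = 616.5
  N₂: 3602 (inert)
  CO₂: 0 + 1(170.6) = 170.6
  H₂O: 0 + 2(170.6) = 341.1
Total out = 54.45 + 616.5 + 3602 + 170.6 + 341.1 = 4785 lbmol/h.

4790 lbmol/h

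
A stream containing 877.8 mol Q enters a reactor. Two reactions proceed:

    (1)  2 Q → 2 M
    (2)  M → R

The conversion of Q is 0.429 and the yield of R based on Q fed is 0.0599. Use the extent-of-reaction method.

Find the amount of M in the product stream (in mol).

Conversion of Q: Q consumed = 2ξ₁ = 0.429 × 877.8 → ξ₁ = 188.3 mol.
Yield of R: 1ξ₂ / 877.8 = 0.0599 → ξ₂ = 52.58 mol.
Outlet amounts (n = n₀ + Σ ν·ξ):
  Q: 877.8 − 2(188.3) = 501.2
  M: 0 + 2(188.3) − 1(52.58) = 324
  R: 0 + 1(52.58) = 52.58

324 mol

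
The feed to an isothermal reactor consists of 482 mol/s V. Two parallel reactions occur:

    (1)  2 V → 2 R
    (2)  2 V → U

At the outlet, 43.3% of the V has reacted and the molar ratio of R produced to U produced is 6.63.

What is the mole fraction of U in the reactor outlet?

Conversion of V: V consumed = 0.433 × 482 = 208.7 mol/s = 2ξ₁ + 2ξ₂.
Selectivity: 2ξ₁ / (1ξ₂) = 6.63 → ξ₁ = 3.315 ξ₂.
Substitute: (2·3.315 + 2) ξ₂ = 208.7 → ξ₂ = 24.18 mol/s, ξ₁ = 80.17 mol/s.
Outlet amounts (n = n₀ + Σ ν·ξ):
  V: 482 − 2(80.17) − 2(24.18) = 273.3
  R: 0 + 2(80.17) = 160.3
  U: 0 + 1(24.18) = 24.18
Total out = 457.8 mol/s; y_U = 24.18 / 457.8 = 0.05282.

0.0528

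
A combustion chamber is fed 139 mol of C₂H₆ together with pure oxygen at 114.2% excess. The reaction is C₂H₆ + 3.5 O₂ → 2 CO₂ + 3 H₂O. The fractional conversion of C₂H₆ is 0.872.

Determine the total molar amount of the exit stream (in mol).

Stoichiometric O₂ = 3.5 × 139 = 486.5 mol; O₂ fed = 486.5 × 2.142 = 1042 mol.
Fuel reacted = 0.872 × 139 → ξ = 121.2 mol.
Outlet (n = n₀ + ν ξ):
  C₂H₆: 139 − 1(121.2) = 17.79
  O₂: 1042 − 3.5(121.2) = 617.9
  CO₂: 0 + 2(121.2) = 242.4
  H₂O: 0 + 3(121.2) = 363.6
Total out = 17.79 + 617.9 + 242.4 + 363.6 = 1242 mol.

1240 mol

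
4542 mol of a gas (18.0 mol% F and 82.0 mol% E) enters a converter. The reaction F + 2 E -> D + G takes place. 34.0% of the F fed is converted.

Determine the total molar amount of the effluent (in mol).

F reacted = 0.34 × 817.6 = 278 mol; ν_F = −1, so ξ = 278/1 = 278 mol.
Outlet amounts (n = n₀ + ν ξ):
  F: 817.6 − 1(278) = 539.6
  E: 3724 − 2(278) = 3168
  D: 0 + 1(278) = 278
  G: 0 + 1(278) = 278
Total out = 539.6 + 3168 + 278 + 278 = 4264 mol.

4260 mol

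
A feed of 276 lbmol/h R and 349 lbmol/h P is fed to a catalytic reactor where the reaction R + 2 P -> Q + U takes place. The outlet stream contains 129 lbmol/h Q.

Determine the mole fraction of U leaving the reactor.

0.26

For Q: n = n₀ + 1ξ → 129 = 0 + 1ξ, giving ξ = 129 lbmol/h.
Outlet amounts (n = n₀ + ν ξ):
  R: 276 − 1(129) = 147
  P: 349 − 2(129) = 91
  Q: 0 + 1(129) = 129
  U: 0 + 1(129) = 129
Total out = 496 lbmol/h; y_U = 129 / 496 = 0.2601.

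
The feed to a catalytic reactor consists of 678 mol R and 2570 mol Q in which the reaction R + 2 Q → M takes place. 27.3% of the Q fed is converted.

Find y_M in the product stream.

0.138

Q reacted = 0.273 × 2570 = 701.6 mol; ν_Q = −2, so ξ = 701.6/2 = 350.8 mol.
Outlet amounts (n = n₀ + ν ξ):
  R: 678 − 1(350.8) = 327.2
  Q: 2570 − 2(350.8) = 1868
  M: 0 + 1(350.8) = 350.8
Total out = 2546 mol; y_M = 350.8 / 2546 = 0.1378.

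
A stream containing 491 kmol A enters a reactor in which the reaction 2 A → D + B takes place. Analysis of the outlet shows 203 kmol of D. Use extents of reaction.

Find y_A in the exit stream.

0.173

For D: n = n₀ + 1ξ → 203 = 0 + 1ξ, giving ξ = 203 kmol.
Outlet amounts (n = n₀ + ν ξ):
  A: 491 − 2(203) = 85
  D: 0 + 1(203) = 203
  B: 0 + 1(203) = 203
Total out = 491 kmol; y_A = 85 / 491 = 0.1731.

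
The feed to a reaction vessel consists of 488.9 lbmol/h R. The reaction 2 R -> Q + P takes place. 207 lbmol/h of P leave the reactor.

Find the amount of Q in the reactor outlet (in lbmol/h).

For P: n = n₀ + 1ξ → 207 = 0 + 1ξ, giving ξ = 207 lbmol/h.
Outlet amounts (n = n₀ + ν ξ):
  R: 488.9 − 2(207) = 74.9
  Q: 0 + 1(207) = 207
  P: 0 + 1(207) = 207

207 lbmol/h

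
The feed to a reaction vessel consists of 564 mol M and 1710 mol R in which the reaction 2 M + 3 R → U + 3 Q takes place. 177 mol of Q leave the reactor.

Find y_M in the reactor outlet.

0.201

For Q: n = n₀ + 3ξ → 177 = 0 + 3ξ, giving ξ = 59 mol.
Outlet amounts (n = n₀ + ν ξ):
  M: 564 − 2(59) = 446
  R: 1710 − 3(59) = 1533
  U: 0 + 1(59) = 59
  Q: 0 + 3(59) = 177
Total out = 2215 mol; y_M = 446 / 2215 = 0.2014.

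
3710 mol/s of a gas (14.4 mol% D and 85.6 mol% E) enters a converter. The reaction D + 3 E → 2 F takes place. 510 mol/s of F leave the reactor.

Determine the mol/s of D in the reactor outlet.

279 mol/s

For F: n = n₀ + 2ξ → 510 = 0 + 2ξ, giving ξ = 255 mol/s.
Outlet amounts (n = n₀ + ν ξ):
  D: 534.2 − 1(255) = 279.2
  E: 3176 − 3(255) = 2411
  F: 0 + 2(255) = 510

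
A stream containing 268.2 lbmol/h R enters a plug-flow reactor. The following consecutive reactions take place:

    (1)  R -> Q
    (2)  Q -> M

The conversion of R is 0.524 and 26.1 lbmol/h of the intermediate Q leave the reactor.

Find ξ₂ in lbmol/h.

ξ₂ = 114 lbmol/h

Conversion of R: R consumed = 1ξ₁ = 0.524 × 268.2 → ξ₁ = 140.5 lbmol/h.
Q balance: n_Q = 0 + 1ξ₁ − 1ξ₂ = 26.1 → ξ₂ = (1·140.5 − 26.1)/1 = 114.4 lbmol/h.
Outlet amounts (n = n₀ + Σ ν·ξ):
  R: 268.2 − 1(140.5) = 127.7
  Q: 0 + 1(140.5) − 1(114.4) = 26.1
  M: 0 + 1(114.4) = 114.4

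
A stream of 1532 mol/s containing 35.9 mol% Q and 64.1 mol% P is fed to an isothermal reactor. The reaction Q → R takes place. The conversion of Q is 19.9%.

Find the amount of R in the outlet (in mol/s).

Q reacted = 0.199 × 550 = 109.4 mol/s; ν_Q = −1, so ξ = 109.4/1 = 109.4 mol/s.
Outlet amounts (n = n₀ + ν ξ):
  Q: 550 − 1(109.4) = 440.5
  R: 0 + 1(109.4) = 109.4
  P: 982 (inert)

109 mol/s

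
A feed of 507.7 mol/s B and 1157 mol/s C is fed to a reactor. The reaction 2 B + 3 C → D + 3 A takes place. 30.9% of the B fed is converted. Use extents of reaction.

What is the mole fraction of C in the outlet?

0.581

B reacted = 0.309 × 507.7 = 156.9 mol/s; ν_B = −2, so ξ = 156.9/2 = 78.44 mol/s.
Outlet amounts (n = n₀ + ν ξ):
  B: 507.7 − 2(78.44) = 350.8
  C: 1157 − 3(78.44) = 921.7
  D: 0 + 1(78.44) = 78.44
  A: 0 + 3(78.44) = 235.3
Total out = 1586 mol/s; y_C = 921.7 / 1586 = 0.581.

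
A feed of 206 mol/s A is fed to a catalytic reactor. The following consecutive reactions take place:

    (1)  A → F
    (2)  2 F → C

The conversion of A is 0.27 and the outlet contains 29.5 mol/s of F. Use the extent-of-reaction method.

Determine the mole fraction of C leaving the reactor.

0.0677

Conversion of A: A consumed = 1ξ₁ = 0.27 × 206 → ξ₁ = 55.62 mol/s.
F balance: n_F = 0 + 1ξ₁ − 2ξ₂ = 29.5 → ξ₂ = (1·55.62 − 29.5)/2 = 13.06 mol/s.
Outlet amounts (n = n₀ + Σ ν·ξ):
  A: 206 − 1(55.62) = 150.4
  F: 0 + 1(55.62) − 2(13.06) = 29.5
  C: 0 + 1(13.06) = 13.06
Total out = 192.9 mol/s; y_C = 13.06 / 192.9 = 0.06769.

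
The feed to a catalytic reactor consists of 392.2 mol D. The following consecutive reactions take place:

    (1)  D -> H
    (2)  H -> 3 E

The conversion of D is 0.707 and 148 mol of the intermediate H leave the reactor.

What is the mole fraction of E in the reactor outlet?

0.596

Conversion of D: D consumed = 1ξ₁ = 0.707 × 392.2 → ξ₁ = 277.3 mol.
H balance: n_H = 0 + 1ξ₁ − 1ξ₂ = 148 → ξ₂ = (1·277.3 − 148)/1 = 129.3 mol.
Outlet amounts (n = n₀ + Σ ν·ξ):
  D: 392.2 − 1(277.3) = 114.9
  H: 0 + 1(277.3) − 1(129.3) = 148
  E: 0 + 3(129.3) = 387.9
Total out = 650.8 mol; y_E = 387.9 / 650.8 = 0.596.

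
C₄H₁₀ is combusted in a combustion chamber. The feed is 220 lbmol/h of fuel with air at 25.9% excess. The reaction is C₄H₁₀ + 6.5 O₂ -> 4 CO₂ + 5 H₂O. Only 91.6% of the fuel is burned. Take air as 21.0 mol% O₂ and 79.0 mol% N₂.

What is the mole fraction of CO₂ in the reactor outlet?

0.0886

Stoichiometric O₂ = 6.5 × 220 = 1430 lbmol/h; O₂ fed = 1430 × 1.259 = 1800 lbmol/h.
N₂ fed = 1800 × 79/21 = 6773 lbmol/h.
Fuel reacted = 0.916 × 220 → ξ = 201.5 lbmol/h.
Outlet (n = n₀ + ν ξ):
  C₄H₁₀: 220 − 1(201.5) = 18.48
  O₂: 1800 − 6.5(201.5) = 490.5
  N₂: 6773 (inert)
  CO₂: 0 + 4(201.5) = 806.1
  H₂O: 0 + 5(201.5) = 1008
Total out = 9095 lbmol/h; y_CO₂ = 806.1 / 9095 = 0.08862.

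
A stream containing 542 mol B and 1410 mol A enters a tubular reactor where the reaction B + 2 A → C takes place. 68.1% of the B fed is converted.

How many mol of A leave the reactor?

672 mol

B reacted = 0.681 × 542 = 369.1 mol; ν_B = −1, so ξ = 369.1/1 = 369.1 mol.
Outlet amounts (n = n₀ + ν ξ):
  B: 542 − 1(369.1) = 172.9
  A: 1410 − 2(369.1) = 671.8
  C: 0 + 1(369.1) = 369.1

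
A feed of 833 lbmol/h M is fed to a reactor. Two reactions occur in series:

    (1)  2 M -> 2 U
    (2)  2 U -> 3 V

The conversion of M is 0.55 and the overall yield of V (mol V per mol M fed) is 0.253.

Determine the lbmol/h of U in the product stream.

Conversion of M: M consumed = 2ξ₁ = 0.55 × 833 → ξ₁ = 229.1 lbmol/h.
Yield of V: 3ξ₂ / 833 = 0.253 → ξ₂ = 70.25 lbmol/h.
Outlet amounts (n = n₀ + Σ ν·ξ):
  M: 833 − 2(229.1) = 374.8
  U: 0 + 2(229.1) − 2(70.25) = 317.7
  V: 0 + 3(70.25) = 210.7

318 lbmol/h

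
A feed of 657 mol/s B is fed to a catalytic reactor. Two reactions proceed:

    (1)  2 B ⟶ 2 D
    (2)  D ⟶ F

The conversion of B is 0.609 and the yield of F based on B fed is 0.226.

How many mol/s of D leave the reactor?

Conversion of B: B consumed = 2ξ₁ = 0.609 × 657 → ξ₁ = 200.1 mol/s.
Yield of F: 1ξ₂ / 657 = 0.226 → ξ₂ = 148.5 mol/s.
Outlet amounts (n = n₀ + Σ ν·ξ):
  B: 657 − 2(200.1) = 256.9
  D: 0 + 2(200.1) − 1(148.5) = 251.6
  F: 0 + 1(148.5) = 148.5

252 mol/s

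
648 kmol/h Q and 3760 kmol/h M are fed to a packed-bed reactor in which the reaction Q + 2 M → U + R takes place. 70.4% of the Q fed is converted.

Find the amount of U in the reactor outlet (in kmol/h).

Q reacted = 0.704 × 648 = 456.2 kmol/h; ν_Q = −1, so ξ = 456.2/1 = 456.2 kmol/h.
Outlet amounts (n = n₀ + ν ξ):
  Q: 648 − 1(456.2) = 191.8
  M: 3760 − 2(456.2) = 2848
  U: 0 + 1(456.2) = 456.2
  R: 0 + 1(456.2) = 456.2

456 kmol/h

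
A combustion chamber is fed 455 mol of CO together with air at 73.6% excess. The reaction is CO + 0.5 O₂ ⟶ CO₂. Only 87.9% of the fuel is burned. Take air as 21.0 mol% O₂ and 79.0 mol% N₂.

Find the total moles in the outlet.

2140 mol

Stoichiometric O₂ = 0.5 × 455 = 227.5 mol; O₂ fed = 227.5 × 1.736 = 394.9 mol.
N₂ fed = 394.9 × 79/21 = 1486 mol.
Fuel reacted = 0.879 × 455 → ξ = 399.9 mol.
Outlet (n = n₀ + ν ξ):
  CO: 455 − 1(399.9) = 55.06
  O₂: 394.9 − 0.5(399.9) = 195
  N₂: 1486 (inert)
  CO₂: 0 + 1(399.9) = 399.9
Total out = 55.06 + 195 + 1486 + 399.9 = 2136 mol.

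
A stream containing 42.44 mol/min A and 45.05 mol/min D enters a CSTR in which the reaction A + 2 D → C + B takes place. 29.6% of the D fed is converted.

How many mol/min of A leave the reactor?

D reacted = 0.296 × 45.05 = 13.33 mol/min; ν_D = −2, so ξ = 13.33/2 = 6.667 mol/min.
Outlet amounts (n = n₀ + ν ξ):
  A: 42.44 − 1(6.667) = 35.77
  D: 45.05 − 2(6.667) = 31.72
  C: 0 + 1(6.667) = 6.667
  B: 0 + 1(6.667) = 6.667

35.8 mol/min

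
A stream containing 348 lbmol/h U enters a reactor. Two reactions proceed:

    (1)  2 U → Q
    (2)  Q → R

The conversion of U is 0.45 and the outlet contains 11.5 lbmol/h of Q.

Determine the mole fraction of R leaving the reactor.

Conversion of U: U consumed = 2ξ₁ = 0.45 × 348 → ξ₁ = 78.3 lbmol/h.
Q balance: n_Q = 0 + 1ξ₁ − 1ξ₂ = 11.5 → ξ₂ = (1·78.3 − 11.5)/1 = 66.8 lbmol/h.
Outlet amounts (n = n₀ + Σ ν·ξ):
  U: 348 − 2(78.3) = 191.4
  Q: 0 + 1(78.3) − 1(66.8) = 11.5
  R: 0 + 1(66.8) = 66.8
Total out = 269.7 lbmol/h; y_R = 66.8 / 269.7 = 0.2477.

0.248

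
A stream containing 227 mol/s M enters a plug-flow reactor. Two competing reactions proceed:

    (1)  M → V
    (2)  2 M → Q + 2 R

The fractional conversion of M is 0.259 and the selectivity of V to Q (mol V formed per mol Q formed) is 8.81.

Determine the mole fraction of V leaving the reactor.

Conversion of M: M consumed = 0.259 × 227 = 58.79 mol/s = 1ξ₁ + 2ξ₂.
Selectivity: 1ξ₁ / (1ξ₂) = 8.81 → ξ₁ = 8.81 ξ₂.
Substitute: (1·8.81 + 2) ξ₂ = 58.79 → ξ₂ = 5.439 mol/s, ξ₁ = 47.92 mol/s.
Outlet amounts (n = n₀ + Σ ν·ξ):
  M: 227 − 1(47.92) − 2(5.439) = 168.2
  V: 0 + 1(47.92) = 47.92
  Q: 0 + 1(5.439) = 5.439
  R: 0 + 2(5.439) = 10.88
Total out = 232.4 mol/s; y_V = 47.92 / 232.4 = 0.2061.

0.206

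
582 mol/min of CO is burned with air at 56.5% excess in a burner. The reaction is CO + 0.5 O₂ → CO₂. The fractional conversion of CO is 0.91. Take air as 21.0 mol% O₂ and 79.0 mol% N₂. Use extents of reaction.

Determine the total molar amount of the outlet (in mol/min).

Stoichiometric O₂ = 0.5 × 582 = 291 mol/min; O₂ fed = 291 × 1.565 = 455.4 mol/min.
N₂ fed = 455.4 × 79/21 = 1713 mol/min.
Fuel reacted = 0.91 × 582 → ξ = 529.6 mol/min.
Outlet (n = n₀ + ν ξ):
  CO: 582 − 1(529.6) = 52.38
  O₂: 455.4 − 0.5(529.6) = 190.6
  N₂: 1713 (inert)
  CO₂: 0 + 1(529.6) = 529.6
Total out = 52.38 + 190.6 + 1713 + 529.6 = 2486 mol/min.

2490 mol/min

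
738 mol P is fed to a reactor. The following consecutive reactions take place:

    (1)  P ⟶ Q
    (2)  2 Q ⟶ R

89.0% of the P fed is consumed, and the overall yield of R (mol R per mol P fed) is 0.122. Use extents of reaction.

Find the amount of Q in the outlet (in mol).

477 mol

Conversion of P: P consumed = 1ξ₁ = 0.89 × 738 → ξ₁ = 656.8 mol.
Yield of R: 1ξ₂ / 738 = 0.122 → ξ₂ = 90.04 mol.
Outlet amounts (n = n₀ + Σ ν·ξ):
  P: 738 − 1(656.8) = 81.18
  Q: 0 + 1(656.8) − 2(90.04) = 476.7
  R: 0 + 1(90.04) = 90.04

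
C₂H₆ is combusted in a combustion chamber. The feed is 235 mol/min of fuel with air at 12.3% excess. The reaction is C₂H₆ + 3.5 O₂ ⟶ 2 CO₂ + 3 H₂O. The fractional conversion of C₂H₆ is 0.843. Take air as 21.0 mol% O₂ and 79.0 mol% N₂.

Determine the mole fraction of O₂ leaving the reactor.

Stoichiometric O₂ = 3.5 × 235 = 822.5 mol/min; O₂ fed = 822.5 × 1.123 = 923.7 mol/min.
N₂ fed = 923.7 × 79/21 = 3475 mol/min.
Fuel reacted = 0.843 × 235 → ξ = 198.1 mol/min.
Outlet (n = n₀ + ν ξ):
  C₂H₆: 235 − 1(198.1) = 36.9
  O₂: 923.7 − 3.5(198.1) = 230.3
  N₂: 3475 (inert)
  CO₂: 0 + 2(198.1) = 396.2
  H₂O: 0 + 3(198.1) = 594.3
Total out = 4732 mol/min; y_O₂ = 230.3 / 4732 = 0.04866.

0.0487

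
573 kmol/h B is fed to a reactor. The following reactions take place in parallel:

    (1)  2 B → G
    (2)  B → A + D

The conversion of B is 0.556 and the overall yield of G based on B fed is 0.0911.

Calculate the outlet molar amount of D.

214 kmol/h

Yield of G: 1ξ₁ / 573 = 0.0911 → ξ₁ = 52.2 kmol/h.
Conversion of B: 2ξ₁ + 1ξ₂ = 0.556 × 573 = 318.6 → ξ₂ = 214.2 kmol/h.
Outlet amounts (n = n₀ + Σ ν·ξ):
  B: 573 − 2(52.2) − 1(214.2) = 254.4
  G: 0 + 1(52.2) = 52.2
  A: 0 + 1(214.2) = 214.2
  D: 0 + 1(214.2) = 214.2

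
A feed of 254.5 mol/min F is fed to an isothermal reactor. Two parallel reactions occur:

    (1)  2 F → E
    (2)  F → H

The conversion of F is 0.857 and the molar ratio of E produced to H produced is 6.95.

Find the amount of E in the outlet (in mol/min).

Conversion of F: F consumed = 0.857 × 254.5 = 218.1 mol/min = 2ξ₁ + 1ξ₂.
Selectivity: 1ξ₁ / (1ξ₂) = 6.95 → ξ₁ = 6.95 ξ₂.
Substitute: (2·6.95 + 1) ξ₂ = 218.1 → ξ₂ = 14.64 mol/min, ξ₁ = 101.7 mol/min.
Outlet amounts (n = n₀ + Σ ν·ξ):
  F: 254.5 − 2(101.7) − 1(14.64) = 36.39
  E: 0 + 1(101.7) = 101.7
  H: 0 + 1(14.64) = 14.64

102 mol/min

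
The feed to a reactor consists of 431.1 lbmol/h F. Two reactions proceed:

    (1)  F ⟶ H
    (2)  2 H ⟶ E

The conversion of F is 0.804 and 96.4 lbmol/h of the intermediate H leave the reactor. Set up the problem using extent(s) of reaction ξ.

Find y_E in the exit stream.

0.409

Conversion of F: F consumed = 1ξ₁ = 0.804 × 431.1 → ξ₁ = 346.6 lbmol/h.
H balance: n_H = 0 + 1ξ₁ − 2ξ₂ = 96.4 → ξ₂ = (1·346.6 − 96.4)/2 = 125.1 lbmol/h.
Outlet amounts (n = n₀ + Σ ν·ξ):
  F: 431.1 − 1(346.6) = 84.5
  H: 0 + 1(346.6) − 2(125.1) = 96.4
  E: 0 + 1(125.1) = 125.1
Total out = 306 lbmol/h; y_E = 125.1 / 306 = 0.4088.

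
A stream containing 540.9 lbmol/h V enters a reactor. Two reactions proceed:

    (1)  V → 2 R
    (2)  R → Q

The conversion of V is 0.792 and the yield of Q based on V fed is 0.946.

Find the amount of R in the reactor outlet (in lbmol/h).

Conversion of V: V consumed = 1ξ₁ = 0.792 × 540.9 → ξ₁ = 428.4 lbmol/h.
Yield of Q: 1ξ₂ / 540.9 = 0.946 → ξ₂ = 511.7 lbmol/h.
Outlet amounts (n = n₀ + Σ ν·ξ):
  V: 540.9 − 1(428.4) = 112.5
  R: 0 + 2(428.4) − 1(511.7) = 345.1
  Q: 0 + 1(511.7) = 511.7

345 lbmol/h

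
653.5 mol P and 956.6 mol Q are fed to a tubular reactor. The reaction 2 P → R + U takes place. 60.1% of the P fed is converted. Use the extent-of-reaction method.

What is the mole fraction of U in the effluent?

P reacted = 0.601 × 653.5 = 392.8 mol; ν_P = −2, so ξ = 392.8/2 = 196.4 mol.
Outlet amounts (n = n₀ + ν ξ):
  P: 653.5 − 2(196.4) = 260.7
  R: 0 + 1(196.4) = 196.4
  U: 0 + 1(196.4) = 196.4
  Q: 956.6 (inert)
Total out = 1610 mol; y_U = 196.4 / 1610 = 0.122.

0.122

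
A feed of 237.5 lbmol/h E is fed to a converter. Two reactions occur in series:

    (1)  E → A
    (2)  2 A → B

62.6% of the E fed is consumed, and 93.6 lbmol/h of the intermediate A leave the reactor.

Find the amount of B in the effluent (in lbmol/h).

Conversion of E: E consumed = 1ξ₁ = 0.626 × 237.5 → ξ₁ = 148.7 lbmol/h.
A balance: n_A = 0 + 1ξ₁ − 2ξ₂ = 93.6 → ξ₂ = (1·148.7 − 93.6)/2 = 27.54 lbmol/h.
Outlet amounts (n = n₀ + Σ ν·ξ):
  E: 237.5 − 1(148.7) = 88.82
  A: 0 + 1(148.7) − 2(27.54) = 93.6
  B: 0 + 1(27.54) = 27.54

27.5 lbmol/h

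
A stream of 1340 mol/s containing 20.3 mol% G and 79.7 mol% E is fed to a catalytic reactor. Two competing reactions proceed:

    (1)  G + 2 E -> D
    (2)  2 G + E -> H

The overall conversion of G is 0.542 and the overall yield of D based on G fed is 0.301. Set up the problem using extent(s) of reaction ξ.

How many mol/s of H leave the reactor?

32.8 mol/s

Yield of D: 1ξ₁ / 272 = 0.301 → ξ₁ = 81.88 mol/s.
Conversion of G: 1ξ₁ + 2ξ₂ = 0.542 × 272 = 147.4 → ξ₂ = 32.78 mol/s.
Outlet amounts (n = n₀ + Σ ν·ξ):
  G: 272 − 1(81.88) − 2(32.78) = 124.6
  E: 1068 − 2(81.88) − 1(32.78) = 871.4
  D: 0 + 1(81.88) = 81.88
  H: 0 + 1(32.78) = 32.78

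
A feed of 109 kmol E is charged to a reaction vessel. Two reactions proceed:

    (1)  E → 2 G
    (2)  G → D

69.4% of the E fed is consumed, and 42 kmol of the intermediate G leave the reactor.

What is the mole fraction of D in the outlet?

Conversion of E: E consumed = 1ξ₁ = 0.694 × 109 → ξ₁ = 75.65 kmol.
G balance: n_G = 0 + 2ξ₁ − 1ξ₂ = 42 → ξ₂ = (2·75.65 − 42)/1 = 109.3 kmol.
Outlet amounts (n = n₀ + Σ ν·ξ):
  E: 109 − 1(75.65) = 33.35
  G: 0 + 2(75.65) − 1(109.3) = 42
  D: 0 + 1(109.3) = 109.3
Total out = 184.6 kmol; y_D = 109.3 / 184.6 = 0.5919.

0.592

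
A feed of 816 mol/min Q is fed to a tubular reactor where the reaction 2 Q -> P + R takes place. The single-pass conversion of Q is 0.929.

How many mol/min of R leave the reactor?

379 mol/min

Q reacted = 0.929 × 816 = 758.1 mol/min; ν_Q = −2, so ξ = 758.1/2 = 379 mol/min.
Outlet amounts (n = n₀ + ν ξ):
  Q: 816 − 2(379) = 57.94
  P: 0 + 1(379) = 379
  R: 0 + 1(379) = 379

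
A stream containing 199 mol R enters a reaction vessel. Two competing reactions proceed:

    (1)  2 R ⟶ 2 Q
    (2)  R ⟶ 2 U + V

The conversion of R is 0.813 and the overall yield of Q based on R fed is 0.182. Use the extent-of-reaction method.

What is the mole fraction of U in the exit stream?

0.558

Yield of Q: 2ξ₁ / 199 = 0.182 → ξ₁ = 18.11 mol.
Conversion of R: 2ξ₁ + 1ξ₂ = 0.813 × 199 = 161.8 → ξ₂ = 125.6 mol.
Outlet amounts (n = n₀ + Σ ν·ξ):
  R: 199 − 2(18.11) − 1(125.6) = 37.21
  Q: 0 + 2(18.11) = 36.22
  U: 0 + 2(125.6) = 251.1
  V: 0 + 1(125.6) = 125.6
Total out = 450.1 mol; y_U = 251.1 / 450.1 = 0.5579.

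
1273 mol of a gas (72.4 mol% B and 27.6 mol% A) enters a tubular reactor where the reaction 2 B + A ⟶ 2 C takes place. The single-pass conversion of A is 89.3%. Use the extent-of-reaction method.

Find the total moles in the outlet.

959 mol

A reacted = 0.893 × 351.3 = 313.8 mol; ν_A = −1, so ξ = 313.8/1 = 313.8 mol.
Outlet amounts (n = n₀ + ν ξ):
  B: 921.7 − 2(313.8) = 294.1
  A: 351.3 − 1(313.8) = 37.59
  C: 0 + 2(313.8) = 627.5
Total out = 294.1 + 37.59 + 627.5 = 959.2 mol.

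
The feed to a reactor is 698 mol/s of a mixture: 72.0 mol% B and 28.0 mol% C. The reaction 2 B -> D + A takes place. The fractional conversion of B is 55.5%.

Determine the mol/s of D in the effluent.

B reacted = 0.555 × 502.6 = 278.9 mol/s; ν_B = −2, so ξ = 278.9/2 = 139.5 mol/s.
Outlet amounts (n = n₀ + ν ξ):
  B: 502.6 − 2(139.5) = 223.6
  D: 0 + 1(139.5) = 139.5
  A: 0 + 1(139.5) = 139.5
  C: 195.4 (inert)

139 mol/s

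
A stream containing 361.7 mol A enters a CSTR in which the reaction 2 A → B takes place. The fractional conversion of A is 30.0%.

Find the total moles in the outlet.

307 mol

A reacted = 0.3 × 361.7 = 108.5 mol; ν_A = −2, so ξ = 108.5/2 = 54.25 mol.
Outlet amounts (n = n₀ + ν ξ):
  A: 361.7 − 2(54.25) = 253.2
  B: 0 + 1(54.25) = 54.25
Total out = 253.2 + 54.25 = 307.4 mol.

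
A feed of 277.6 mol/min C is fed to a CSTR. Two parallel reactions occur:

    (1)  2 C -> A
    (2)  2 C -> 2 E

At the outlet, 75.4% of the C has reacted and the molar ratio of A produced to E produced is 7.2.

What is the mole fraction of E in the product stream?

Conversion of C: C consumed = 0.754 × 277.6 = 209.3 mol/min = 2ξ₁ + 2ξ₂.
Selectivity: 1ξ₁ / (2ξ₂) = 7.2 → ξ₁ = 14.4 ξ₂.
Substitute: (2·14.4 + 2) ξ₂ = 209.3 → ξ₂ = 6.796 mol/min, ξ₁ = 97.86 mol/min.
Outlet amounts (n = n₀ + Σ ν·ξ):
  C: 277.6 − 2(97.86) − 2(6.796) = 68.29
  A: 0 + 1(97.86) = 97.86
  E: 0 + 2(6.796) = 13.59
Total out = 179.7 mol/min; y_E = 13.59 / 179.7 = 0.07562.

0.0756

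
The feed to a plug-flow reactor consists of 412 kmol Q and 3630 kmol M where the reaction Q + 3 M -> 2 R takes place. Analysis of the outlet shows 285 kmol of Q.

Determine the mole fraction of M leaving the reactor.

For Q: n = n₀ − 1ξ → 285 = 412 − 1ξ, giving ξ = 127 kmol.
Outlet amounts (n = n₀ + ν ξ):
  Q: 412 − 1(127) = 285
  M: 3630 − 3(127) = 3249
  R: 0 + 2(127) = 254
Total out = 3788 kmol; y_M = 3249 / 3788 = 0.8577.

0.858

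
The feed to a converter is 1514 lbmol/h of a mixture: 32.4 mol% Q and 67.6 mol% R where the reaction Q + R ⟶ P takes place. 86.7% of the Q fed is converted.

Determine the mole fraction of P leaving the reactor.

0.391

Q reacted = 0.867 × 490.5 = 425.3 lbmol/h; ν_Q = −1, so ξ = 425.3/1 = 425.3 lbmol/h.
Outlet amounts (n = n₀ + ν ξ):
  Q: 490.5 − 1(425.3) = 65.24
  R: 1023 − 1(425.3) = 598.2
  P: 0 + 1(425.3) = 425.3
Total out = 1089 lbmol/h; y_P = 425.3 / 1089 = 0.3906.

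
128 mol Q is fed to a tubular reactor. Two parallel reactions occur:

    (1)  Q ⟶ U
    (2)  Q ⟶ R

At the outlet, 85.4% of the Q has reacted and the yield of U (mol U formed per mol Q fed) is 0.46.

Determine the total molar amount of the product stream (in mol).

128 mol

Yield of U: 1ξ₁ / 128 = 0.46 → ξ₁ = 58.88 mol.
Conversion of Q: 1ξ₁ + 1ξ₂ = 0.854 × 128 = 109.3 → ξ₂ = 50.43 mol.
Outlet amounts (n = n₀ + Σ ν·ξ):
  Q: 128 − 1(58.88) − 1(50.43) = 18.69
  U: 0 + 1(58.88) = 58.88
  R: 0 + 1(50.43) = 50.43
Total out = 18.69 + 58.88 + 50.43 = 128 mol.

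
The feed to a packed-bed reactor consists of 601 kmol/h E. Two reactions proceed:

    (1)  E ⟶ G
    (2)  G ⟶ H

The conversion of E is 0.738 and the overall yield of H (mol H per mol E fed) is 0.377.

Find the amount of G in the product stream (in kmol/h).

217 kmol/h

Conversion of E: E consumed = 1ξ₁ = 0.738 × 601 → ξ₁ = 443.5 kmol/h.
Yield of H: 1ξ₂ / 601 = 0.377 → ξ₂ = 226.6 kmol/h.
Outlet amounts (n = n₀ + Σ ν·ξ):
  E: 601 − 1(443.5) = 157.5
  G: 0 + 1(443.5) − 1(226.6) = 217
  H: 0 + 1(226.6) = 226.6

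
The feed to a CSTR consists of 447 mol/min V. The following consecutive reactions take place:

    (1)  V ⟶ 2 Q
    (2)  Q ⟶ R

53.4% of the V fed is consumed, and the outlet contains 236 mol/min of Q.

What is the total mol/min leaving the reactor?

Conversion of V: V consumed = 1ξ₁ = 0.534 × 447 → ξ₁ = 238.7 mol/min.
Q balance: n_Q = 0 + 2ξ₁ − 1ξ₂ = 236 → ξ₂ = (2·238.7 − 236)/1 = 241.4 mol/min.
Outlet amounts (n = n₀ + Σ ν·ξ):
  V: 447 − 1(238.7) = 208.3
  Q: 0 + 2(238.7) − 1(241.4) = 236
  R: 0 + 1(241.4) = 241.4
Total out = 208.3 + 236 + 241.4 = 685.7 mol/min.

686 mol/min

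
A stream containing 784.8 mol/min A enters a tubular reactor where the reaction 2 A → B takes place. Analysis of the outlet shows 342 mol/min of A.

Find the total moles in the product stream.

563 mol/min

For A: n = n₀ − 2ξ → 342 = 784.8 − 2ξ, giving ξ = 221.4 mol/min.
Outlet amounts (n = n₀ + ν ξ):
  A: 784.8 − 2(221.4) = 342
  B: 0 + 1(221.4) = 221.4
Total out = 342 + 221.4 = 563.4 mol/min.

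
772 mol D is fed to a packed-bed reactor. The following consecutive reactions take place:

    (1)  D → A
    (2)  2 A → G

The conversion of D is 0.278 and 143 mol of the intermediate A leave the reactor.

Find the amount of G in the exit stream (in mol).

35.8 mol

Conversion of D: D consumed = 1ξ₁ = 0.278 × 772 → ξ₁ = 214.6 mol.
A balance: n_A = 0 + 1ξ₁ − 2ξ₂ = 143 → ξ₂ = (1·214.6 − 143)/2 = 35.81 mol.
Outlet amounts (n = n₀ + Σ ν·ξ):
  D: 772 − 1(214.6) = 557.4
  A: 0 + 1(214.6) − 2(35.81) = 143
  G: 0 + 1(35.81) = 35.81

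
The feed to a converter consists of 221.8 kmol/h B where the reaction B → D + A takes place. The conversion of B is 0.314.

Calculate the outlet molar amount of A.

69.6 kmol/h

B reacted = 0.314 × 221.8 = 69.65 kmol/h; ν_B = −1, so ξ = 69.65/1 = 69.65 kmol/h.
Outlet amounts (n = n₀ + ν ξ):
  B: 221.8 − 1(69.65) = 152.2
  D: 0 + 1(69.65) = 69.65
  A: 0 + 1(69.65) = 69.65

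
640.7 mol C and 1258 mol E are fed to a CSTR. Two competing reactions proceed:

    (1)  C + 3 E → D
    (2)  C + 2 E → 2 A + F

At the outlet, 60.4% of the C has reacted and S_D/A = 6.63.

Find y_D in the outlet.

0.439

Conversion of C: C consumed = 0.604 × 640.7 = 387 mol = 1ξ₁ + 1ξ₂.
Selectivity: 1ξ₁ / (2ξ₂) = 6.63 → ξ₁ = 13.26 ξ₂.
Substitute: (1·13.26 + 1) ξ₂ = 387 → ξ₂ = 27.14 mol, ξ₁ = 359.8 mol.
Outlet amounts (n = n₀ + Σ ν·ξ):
  C: 640.7 − 1(359.8) − 1(27.14) = 253.7
  E: 1258 − 3(359.8) − 2(27.14) = 124.2
  D: 0 + 1(359.8) = 359.8
  A: 0 + 2(27.14) = 54.28
  F: 0 + 1(27.14) = 27.14
Total out = 819.2 mol; y_D = 359.8 / 819.2 = 0.4393.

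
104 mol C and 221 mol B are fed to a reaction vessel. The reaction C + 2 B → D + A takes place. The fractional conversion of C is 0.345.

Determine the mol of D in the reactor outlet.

C reacted = 0.345 × 104 = 35.88 mol; ν_C = −1, so ξ = 35.88/1 = 35.88 mol.
Outlet amounts (n = n₀ + ν ξ):
  C: 104 − 1(35.88) = 68.12
  B: 221 − 2(35.88) = 149.2
  D: 0 + 1(35.88) = 35.88
  A: 0 + 1(35.88) = 35.88

35.9 mol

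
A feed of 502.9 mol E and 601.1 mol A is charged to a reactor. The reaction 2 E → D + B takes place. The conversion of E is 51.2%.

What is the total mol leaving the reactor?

1100 mol

E reacted = 0.512 × 502.9 = 257.5 mol; ν_E = −2, so ξ = 257.5/2 = 128.7 mol.
Outlet amounts (n = n₀ + ν ξ):
  E: 502.9 − 2(128.7) = 245.4
  D: 0 + 1(128.7) = 128.7
  B: 0 + 1(128.7) = 128.7
  A: 601.1 (inert)
Total out = 245.4 + 128.7 + 128.7 + 601.1 = 1104 mol.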